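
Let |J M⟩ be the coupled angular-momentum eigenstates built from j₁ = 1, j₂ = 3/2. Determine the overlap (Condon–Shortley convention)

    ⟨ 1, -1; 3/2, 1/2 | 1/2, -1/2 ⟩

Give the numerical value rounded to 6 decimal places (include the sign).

+0.408248  (= +√(1/6))

triangle: 2!*0!*1!/4! = 2/24
(j±m)!: 0!*2!*2!*1!*0!*1! = 4
prefactor² = (2J+1)*Δ*N² = 2/3
  k=2: +1/(2!*0!*0!*0!*0!*1!) = 1/2
Σ = 1/2  ⇒  CG² = 2/3*1/2² = 1/6
CG = +√(1/6) = +0.408248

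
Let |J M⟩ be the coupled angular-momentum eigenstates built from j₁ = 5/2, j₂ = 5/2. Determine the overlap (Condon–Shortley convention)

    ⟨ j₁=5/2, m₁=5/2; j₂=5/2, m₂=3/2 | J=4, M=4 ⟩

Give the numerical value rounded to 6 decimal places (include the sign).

+√(1/2) ≈ +0.707107

triangle: 1!*4!*4!/10! = 576/3628800
(j±m)!: 5!*0!*4!*1!*8!*0! = 116121600
prefactor² = (2J+1)*Δ*N² = 165888
  k=0: +1/(0!*1!*0!*4!*4!*0!) = 1/576
Σ = 1/576  ⇒  CG² = 165888*1/576² = 1/2
CG = +√(1/2) = +0.707107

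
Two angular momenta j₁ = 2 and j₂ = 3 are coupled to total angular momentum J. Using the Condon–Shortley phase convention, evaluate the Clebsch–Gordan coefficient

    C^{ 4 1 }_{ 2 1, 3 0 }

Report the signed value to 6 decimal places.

+0.462910  (= +√(3/14))

triangle: 1!*3!*5!/10! = 720/3628800
(j±m)!: 3!*1!*3!*3!*5!*3! = 155520
prefactor² = (2J+1)*Δ*N² = 1944/7
  k=0: +1/(0!*1!*1!*3!*2!*2!) = 1/24
  k=1: −1/(1!*0!*0!*2!*3!*3!) = -1/72
Σ = 1/36  ⇒  CG² = 1944/7*1/36² = 3/14
CG = +√(3/14) = +0.462910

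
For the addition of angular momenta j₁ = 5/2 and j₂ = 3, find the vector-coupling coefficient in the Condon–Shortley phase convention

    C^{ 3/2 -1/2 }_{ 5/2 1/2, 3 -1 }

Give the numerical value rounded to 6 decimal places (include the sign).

j₁+j₂−J=4  J+j₁−j₂=1  J−j₁+j₂=2  j₁+j₂+J+1=8
(j₁±m₁, j₂±m₂, J±M) = (3,2,2,4,1,2)
P² = 192/35
sum k=1..2:
  [1] −1/6 = -1/6
  [2] +1/8 = 1/8
S = -1/24
C² = P²·S² = 1/105 ; C = -0.097590

−√(1/105) ≈ -0.097590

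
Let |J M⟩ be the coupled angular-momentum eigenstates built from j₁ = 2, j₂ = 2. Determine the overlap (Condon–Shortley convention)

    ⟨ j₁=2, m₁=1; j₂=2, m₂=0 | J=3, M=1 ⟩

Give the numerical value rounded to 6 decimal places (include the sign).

+0.447214  (= +√(1/5))

√[7·1!3!3!/8! · 3!1!2!2!4!2!] = √(36/5)
  +(−1)^0/∏(0,1,1,2,2,1)! = 1/4  (running 1/4)
  +(−1)^1/∏(1,0,0,1,3,2)! = -1/12  (running 1/6)
⟨..|..⟩ = √(36/5)·(1/6) = +0.447214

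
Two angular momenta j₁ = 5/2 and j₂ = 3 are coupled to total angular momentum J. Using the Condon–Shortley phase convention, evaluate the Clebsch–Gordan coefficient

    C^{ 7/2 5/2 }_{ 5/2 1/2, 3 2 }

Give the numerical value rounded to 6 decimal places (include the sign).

−√(2/63) = -0.178174

j₁+j₂−J=2  J+j₁−j₂=3  J−j₁+j₂=4  j₁+j₂+J+1=10
(j₁±m₁, j₂±m₂, J±M) = (3,2,5,1,6,1)
P² = 4608/7
sum k=1..2:
  [1] −1/48 = -1/48
  [2] +1/72 = 1/72
S = -1/144
C² = P²·S² = 2/63 ; C = -0.178174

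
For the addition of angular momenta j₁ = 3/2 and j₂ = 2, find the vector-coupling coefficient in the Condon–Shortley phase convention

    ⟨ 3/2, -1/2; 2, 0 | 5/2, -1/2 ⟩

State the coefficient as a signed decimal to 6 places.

-0.292770  (= −√(3/35))

√[6·1!2!3!/7! · 1!2!2!2!2!3!] = √(48/35)
  +(−1)^0/∏(0,1,2,2,0,1)! = 1/4  (running 1/4)
  +(−1)^1/∏(1,0,1,1,1,2)! = -1/2  (running -1/4)
⟨..|..⟩ = √(48/35)·(-1/4) = -0.292770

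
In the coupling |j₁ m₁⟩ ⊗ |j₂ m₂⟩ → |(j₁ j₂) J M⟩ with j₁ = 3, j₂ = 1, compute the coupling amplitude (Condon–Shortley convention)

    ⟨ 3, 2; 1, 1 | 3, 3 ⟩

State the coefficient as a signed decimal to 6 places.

√[7·1!5!1!/8! · 5!1!2!0!6!0!] = √(3600)
  +(−1)^1/∏(1,0,0,1,5,0)! = -1/120  (running -1/120)
⟨..|..⟩ = √(3600)·(-1/120) = -0.500000

-0.500000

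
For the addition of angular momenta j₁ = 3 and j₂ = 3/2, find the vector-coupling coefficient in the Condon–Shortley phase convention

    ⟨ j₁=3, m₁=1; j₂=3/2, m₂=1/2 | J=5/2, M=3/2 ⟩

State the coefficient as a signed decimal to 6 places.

triangle: 2!×4!×1!/8! = 48/40320
(j±m)!: 4!×2!×2!×1!×4!×1! = 2304
prefactor² = (2J+1)×Δ×N² = 576/35
  k=1: −1/(1!×1!×1!×1!×3!×0!) = -1/6
  k=2: +1/(2!×0!×0!×0!×4!×1!) = 1/48
Σ = -7/48  ⇒  CG² = 576/35×(-7/48)² = 7/20
CG = −√(7/20) = -0.591608

−√(7/20) = -0.591608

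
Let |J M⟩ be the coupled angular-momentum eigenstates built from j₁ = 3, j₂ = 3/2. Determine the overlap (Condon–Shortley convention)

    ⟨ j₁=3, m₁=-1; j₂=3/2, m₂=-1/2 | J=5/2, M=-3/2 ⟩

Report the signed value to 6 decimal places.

√[6·2!4!1!/8! · 2!4!1!2!1!4!] = √(576/35)
  +(−1)^0/∏(0,2,4,1,0,0)! = 1/48  (running 1/48)
  +(−1)^1/∏(1,1,3,0,1,1)! = -1/6  (running -7/48)
⟨..|..⟩ = √(576/35)·(-7/48) = -0.591608

-0.591608  (= −√(7/20))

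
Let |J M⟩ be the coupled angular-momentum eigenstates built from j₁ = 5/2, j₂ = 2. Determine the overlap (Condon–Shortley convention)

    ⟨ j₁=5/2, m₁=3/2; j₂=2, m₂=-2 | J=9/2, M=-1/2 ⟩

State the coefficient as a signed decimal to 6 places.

+0.199205

j₁+j₂−J=0  J+j₁−j₂=5  J−j₁+j₂=4  j₁+j₂+J+1=10
(j₁±m₁, j₂±m₂, J±M) = (4,1,0,4,4,5)
P² = 92160/7
sum k=0..0:
  [0] +1/576 = 1/576
S = 1/576
C² = P²·S² = 5/126 ; C = +0.199205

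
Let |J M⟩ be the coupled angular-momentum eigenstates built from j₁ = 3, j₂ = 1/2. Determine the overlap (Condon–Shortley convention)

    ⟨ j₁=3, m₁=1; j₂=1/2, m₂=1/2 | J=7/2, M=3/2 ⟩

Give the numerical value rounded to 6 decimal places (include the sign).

+√(5/7) ≈ +0.845154

√[8·0!6!1!/8! · 4!2!1!0!5!2!] = √(11520/7)
  +(−1)^0/∏(0,0,2,1,4,0)! = 1/48  (running 1/48)
⟨..|..⟩ = √(11520/7)·(1/48) = +0.845154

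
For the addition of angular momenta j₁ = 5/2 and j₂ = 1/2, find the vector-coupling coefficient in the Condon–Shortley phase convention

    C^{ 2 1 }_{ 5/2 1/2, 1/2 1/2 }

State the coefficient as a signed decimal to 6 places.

-0.577350  (= −√(1/3))

√[5·1!4!0!/6! · 3!2!1!0!3!1!] = √(12)
  +(−1)^1/∏(1,0,1,0,3,0)! = -1/6  (running -1/6)
⟨..|..⟩ = √(12)·(-1/6) = -0.577350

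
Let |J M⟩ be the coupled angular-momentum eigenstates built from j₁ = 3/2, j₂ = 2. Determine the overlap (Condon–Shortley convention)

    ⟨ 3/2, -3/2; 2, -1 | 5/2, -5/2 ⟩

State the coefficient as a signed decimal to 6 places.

√[6·1!2!3!/7! · 0!3!1!3!0!5!] = √(432/7)
  +(−1)^1/∏(1,0,2,0,0,3)! = -1/12  (running -1/12)
⟨..|..⟩ = √(432/7)·(-1/12) = -0.654654

−√(3/7) ≈ -0.654654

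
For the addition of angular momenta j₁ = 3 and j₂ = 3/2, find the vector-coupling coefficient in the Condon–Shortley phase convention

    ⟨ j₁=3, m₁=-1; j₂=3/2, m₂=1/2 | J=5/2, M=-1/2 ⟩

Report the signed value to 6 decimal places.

triangle: 2!*4!*1!/8! = 48/40320
(j±m)!: 2!*4!*2!*1!*2!*3! = 1152
prefactor² = (2J+1)*Δ*N² = 288/35
  k=1: −1/(1!*1!*3!*1!*1!*0!) = -1/6
  k=2: +1/(2!*0!*2!*0!*2!*1!) = 1/8
Σ = -1/24  ⇒  CG² = 288/35*(-1/24)² = 1/70
CG = −√(1/70) = -0.119523

−√(1/70) = -0.119523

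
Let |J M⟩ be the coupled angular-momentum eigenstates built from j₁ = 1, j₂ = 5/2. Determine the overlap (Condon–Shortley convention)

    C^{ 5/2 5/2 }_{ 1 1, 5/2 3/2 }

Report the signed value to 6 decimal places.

+0.534522  (= +√(2/7))

triangle: 1!·1!·4!/7! = 24/5040
(j±m)!: 2!·0!·4!·1!·5!·0! = 5760
prefactor² = (2J+1)·Δ·N² = 1152/7
  k=0: +1/(0!·1!·0!·4!·1!·0!) = 1/24
Σ = 1/24  ⇒  CG² = 1152/7·1/24² = 2/7
CG = +√(2/7) = +0.534522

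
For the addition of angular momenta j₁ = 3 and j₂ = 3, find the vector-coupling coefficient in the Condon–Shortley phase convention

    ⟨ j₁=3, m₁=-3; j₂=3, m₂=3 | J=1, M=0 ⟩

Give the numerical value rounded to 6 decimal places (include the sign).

-0.566947  (= −√(9/28))

√[3·5!1!1!/8! · 0!6!6!0!1!1!] = √(32400/7)
  +(−1)^5/∏(5,0,1,1,0,0)! = -1/120  (running -1/120)
⟨..|..⟩ = √(32400/7)·(-1/120) = -0.566947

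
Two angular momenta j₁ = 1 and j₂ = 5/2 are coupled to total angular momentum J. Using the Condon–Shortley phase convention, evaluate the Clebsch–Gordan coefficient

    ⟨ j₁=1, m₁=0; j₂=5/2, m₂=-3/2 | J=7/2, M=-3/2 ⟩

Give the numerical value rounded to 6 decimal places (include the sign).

+0.690066  (= +√(10/21))

√[8·0!2!5!/8! · 1!1!1!4!2!5!] = √(1920/7)
  +(−1)^0/∏(0,0,1,1,1,4)! = 1/24  (running 1/24)
⟨..|..⟩ = √(1920/7)·(1/24) = +0.690066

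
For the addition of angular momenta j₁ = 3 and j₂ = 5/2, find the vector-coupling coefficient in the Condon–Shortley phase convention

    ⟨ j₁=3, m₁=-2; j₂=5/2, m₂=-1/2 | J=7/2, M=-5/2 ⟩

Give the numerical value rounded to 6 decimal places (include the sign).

-0.178174  (= −√(2/63))

√[8·2!4!3!/10! · 1!5!2!3!1!6!] = √(4608/7)
  +(−1)^1/∏(1,1,4,1,0,2)! = -1/48  (running -1/48)
  +(−1)^2/∏(2,0,3,0,1,3)! = 1/72  (running -1/144)
⟨..|..⟩ = √(4608/7)·(-1/144) = -0.178174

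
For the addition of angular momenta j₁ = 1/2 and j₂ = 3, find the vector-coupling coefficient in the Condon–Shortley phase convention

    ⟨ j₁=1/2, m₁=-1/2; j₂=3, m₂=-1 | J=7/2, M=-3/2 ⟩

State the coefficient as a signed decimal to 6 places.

√[8·0!1!6!/8! · 0!1!2!4!2!5!] = √(11520/7)
  +(−1)^0/∏(0,0,1,2,0,4)! = 1/48  (running 1/48)
⟨..|..⟩ = √(11520/7)·(1/48) = +0.845154

+0.845154  (= +√(5/7))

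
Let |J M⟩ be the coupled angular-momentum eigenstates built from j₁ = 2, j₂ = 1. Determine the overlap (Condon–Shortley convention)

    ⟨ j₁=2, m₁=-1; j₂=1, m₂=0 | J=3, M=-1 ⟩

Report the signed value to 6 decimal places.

j₁+j₂−J=0  J+j₁−j₂=4  J−j₁+j₂=2  j₁+j₂+J+1=7
(j₁±m₁, j₂±m₂, J±M) = (1,3,1,1,2,4)
P² = 96/5
sum k=0..0:
  [0] +1/6 = 1/6
S = 1/6
C² = P²·S² = 8/15 ; C = +0.730297

+√(8/15) = +0.730297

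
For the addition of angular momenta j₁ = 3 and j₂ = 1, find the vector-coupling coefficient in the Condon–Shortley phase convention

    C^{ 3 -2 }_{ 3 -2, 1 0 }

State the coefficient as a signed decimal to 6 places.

−√(1/3) = -0.577350

triangle: 1!·5!·1!/8! = 120/40320
(j±m)!: 1!·5!·1!·1!·1!·5! = 14400
prefactor² = (2J+1)·Δ·N² = 300
  k=0: +1/(0!·1!·5!·1!·0!·0!) = 1/120
  k=1: −1/(1!·0!·4!·0!·1!·1!) = -1/24
Σ = -1/30  ⇒  CG² = 300·(-1/30)² = 1/3
CG = −√(1/3) = -0.577350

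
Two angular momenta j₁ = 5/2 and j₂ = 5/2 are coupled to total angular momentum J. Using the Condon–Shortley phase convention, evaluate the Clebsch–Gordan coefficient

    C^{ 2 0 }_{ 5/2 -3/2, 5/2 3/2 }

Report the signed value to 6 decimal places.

j₁+j₂−J=3  J+j₁−j₂=2  J−j₁+j₂=2  j₁+j₂+J+1=8
(j₁±m₁, j₂±m₂, J±M) = (1,4,4,1,2,2)
P² = 48/7
sum k=2..3:
  [2] +1/8 = 1/8
  [3] −1/6 = -1/6
S = -1/24
C² = P²·S² = 1/84 ; C = -0.109109

-0.109109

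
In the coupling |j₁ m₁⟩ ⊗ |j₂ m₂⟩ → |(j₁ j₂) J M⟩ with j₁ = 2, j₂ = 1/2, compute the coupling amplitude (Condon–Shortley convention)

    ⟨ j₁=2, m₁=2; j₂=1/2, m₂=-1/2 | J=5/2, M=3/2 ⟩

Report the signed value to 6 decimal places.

j₁+j₂−J=0  J+j₁−j₂=4  J−j₁+j₂=1  j₁+j₂+J+1=6
(j₁±m₁, j₂±m₂, J±M) = (4,0,0,1,4,1)
P² = 576/5
sum k=0..0:
  [0] +1/24 = 1/24
S = 1/24
C² = P²·S² = 1/5 ; C = +0.447214

+√(1/5) ≈ +0.447214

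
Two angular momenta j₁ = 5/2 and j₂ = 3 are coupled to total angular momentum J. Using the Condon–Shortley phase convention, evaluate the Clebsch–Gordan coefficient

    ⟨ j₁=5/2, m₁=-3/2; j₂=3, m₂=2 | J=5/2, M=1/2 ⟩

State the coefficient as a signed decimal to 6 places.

-0.267261  (= −√(1/14))

triangle: 3!*2!*3!/9! = 72/362880
(j±m)!: 1!*4!*5!*1!*3!*2! = 34560
prefactor² = (2J+1)*Δ*N² = 288/7
  k=2: +1/(2!*1!*2!*3!*0!*0!) = 1/24
  k=3: −1/(3!*0!*1!*2!*1!*1!) = -1/12
Σ = -1/24  ⇒  CG² = 288/7*(-1/24)² = 1/14
CG = −√(1/14) = -0.267261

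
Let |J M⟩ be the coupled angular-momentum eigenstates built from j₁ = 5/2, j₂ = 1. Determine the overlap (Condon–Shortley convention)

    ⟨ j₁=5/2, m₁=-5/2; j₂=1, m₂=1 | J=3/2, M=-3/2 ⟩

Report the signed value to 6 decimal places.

+√(2/3) = +0.816497

j₁+j₂−J=2  J+j₁−j₂=3  J−j₁+j₂=0  j₁+j₂+J+1=6
(j₁±m₁, j₂±m₂, J±M) = (0,5,2,0,0,3)
P² = 96
sum k=2..2:
  [2] +1/12 = 1/12
S = 1/12
C² = P²·S² = 2/3 ; C = +0.816497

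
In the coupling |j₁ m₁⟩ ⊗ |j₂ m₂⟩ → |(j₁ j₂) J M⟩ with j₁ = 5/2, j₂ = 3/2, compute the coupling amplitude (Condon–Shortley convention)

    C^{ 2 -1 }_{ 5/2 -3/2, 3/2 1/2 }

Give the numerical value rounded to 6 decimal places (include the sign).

triangle: 2!·3!·1!/7! = 12/5040
(j±m)!: 1!·4!·2!·1!·1!·3! = 288
prefactor² = (2J+1)·Δ·N² = 24/7
  k=1: −1/(1!·1!·3!·1!·0!·0!) = -1/6
  k=2: +1/(2!·0!·2!·0!·1!·1!) = 1/4
Σ = 1/12  ⇒  CG² = 24/7·1/12² = 1/42
CG = +√(1/42) = +0.154303

+√(1/42) ≈ +0.154303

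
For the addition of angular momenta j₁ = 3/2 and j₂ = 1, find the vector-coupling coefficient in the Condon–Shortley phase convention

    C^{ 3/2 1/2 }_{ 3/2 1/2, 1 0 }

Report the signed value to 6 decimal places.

+0.258199  (= +√(1/15))

triangle: 1!×2!×1!/5! = 2/120
(j±m)!: 2!×1!×1!×1!×2!×1! = 4
prefactor² = (2J+1)×Δ×N² = 4/15
  k=0: +1/(0!×1!×1!×1!×1!×0!) = 1
  k=1: −1/(1!×0!×0!×0!×2!×1!) = -1/2
Σ = 1/2  ⇒  CG² = 4/15×1/2² = 1/15
CG = +√(1/15) = +0.258199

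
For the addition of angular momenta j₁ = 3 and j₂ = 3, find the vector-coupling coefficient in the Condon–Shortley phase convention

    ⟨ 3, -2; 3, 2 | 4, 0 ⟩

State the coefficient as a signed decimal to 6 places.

j₁+j₂−J=2  J+j₁−j₂=4  J−j₁+j₂=4  j₁+j₂+J+1=11
(j₁±m₁, j₂±m₂, J±M) = (1,5,5,1,4,4)
P² = 165888/77
sum k=1..2:
  [1] −1/576 = -1/576
  [2] +1/72 = 1/72
S = 7/576
C² = P²·S² = 7/22 ; C = +0.564076

+0.564076  (= +√(7/22))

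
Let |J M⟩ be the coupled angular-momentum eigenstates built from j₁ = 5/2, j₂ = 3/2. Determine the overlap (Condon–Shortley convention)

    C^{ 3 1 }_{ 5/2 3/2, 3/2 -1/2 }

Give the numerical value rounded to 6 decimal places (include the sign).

+√(49/120) ≈ +0.639010

triangle: 1!*4!*2!/8! = 48/40320
(j±m)!: 4!*1!*1!*2!*4!*2! = 2304
prefactor² = (2J+1)*Δ*N² = 96/5
  k=0: +1/(0!*1!*1!*1!*3!*1!) = 1/6
  k=1: −1/(1!*0!*0!*0!*4!*2!) = -1/48
Σ = 7/48  ⇒  CG² = 96/5*7/48² = 49/120
CG = +√(49/120) = +0.639010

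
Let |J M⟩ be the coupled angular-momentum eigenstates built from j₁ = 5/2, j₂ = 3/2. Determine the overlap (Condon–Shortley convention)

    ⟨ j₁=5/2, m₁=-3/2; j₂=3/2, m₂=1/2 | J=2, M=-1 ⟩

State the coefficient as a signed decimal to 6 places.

+√(1/42) ≈ +0.154303

triangle: 2!*3!*1!/7! = 12/5040
(j±m)!: 1!*4!*2!*1!*1!*3! = 288
prefactor² = (2J+1)*Δ*N² = 24/7
  k=1: −1/(1!*1!*3!*1!*0!*0!) = -1/6
  k=2: +1/(2!*0!*2!*0!*1!*1!) = 1/4
Σ = 1/12  ⇒  CG² = 24/7*1/12² = 1/42
CG = +√(1/42) = +0.154303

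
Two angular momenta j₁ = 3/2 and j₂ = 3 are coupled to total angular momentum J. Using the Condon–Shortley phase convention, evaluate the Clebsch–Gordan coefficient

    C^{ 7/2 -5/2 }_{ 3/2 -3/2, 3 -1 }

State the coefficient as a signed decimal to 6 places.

√[8·1!2!5!/9! · 0!3!2!4!1!6!] = √(7680/7)
  +(−1)^1/∏(1,0,2,1,0,4)! = -1/48  (running -1/48)
⟨..|..⟩ = √(7680/7)·(-1/48) = -0.690066

−√(10/21) = -0.690066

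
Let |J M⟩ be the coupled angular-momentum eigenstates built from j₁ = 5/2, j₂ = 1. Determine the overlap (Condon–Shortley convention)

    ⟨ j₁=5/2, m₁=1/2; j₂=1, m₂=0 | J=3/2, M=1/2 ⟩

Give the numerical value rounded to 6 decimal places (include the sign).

j₁+j₂−J=2  J+j₁−j₂=3  J−j₁+j₂=0  j₁+j₂+J+1=6
(j₁±m₁, j₂±m₂, J±M) = (3,2,1,1,2,1)
P² = 8/5
sum k=1..1:
  [1] −1/2 = -1/2
S = -1/2
C² = P²·S² = 2/5 ; C = -0.632456

-0.632456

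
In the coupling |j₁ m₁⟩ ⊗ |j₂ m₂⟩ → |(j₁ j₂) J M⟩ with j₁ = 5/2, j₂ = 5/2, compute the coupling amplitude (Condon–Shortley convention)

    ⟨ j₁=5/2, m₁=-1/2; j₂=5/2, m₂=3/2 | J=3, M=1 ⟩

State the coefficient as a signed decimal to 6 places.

+0.182574  (= +√(1/30))

triangle: 2!*3!*3!/9! = 72/362880
(j±m)!: 2!*3!*4!*1!*4!*2! = 13824
prefactor² = (2J+1)*Δ*N² = 96/5
  k=1: −1/(1!*1!*2!*3!*1!*0!) = -1/12
  k=2: +1/(2!*0!*1!*2!*2!*1!) = 1/8
Σ = 1/24  ⇒  CG² = 96/5*1/24² = 1/30
CG = +√(1/30) = +0.182574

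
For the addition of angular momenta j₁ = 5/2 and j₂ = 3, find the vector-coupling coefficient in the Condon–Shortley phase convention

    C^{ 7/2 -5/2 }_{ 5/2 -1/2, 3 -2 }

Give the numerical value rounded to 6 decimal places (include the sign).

-0.178174

j₁+j₂−J=2  J+j₁−j₂=3  J−j₁+j₂=4  j₁+j₂+J+1=10
(j₁±m₁, j₂±m₂, J±M) = (2,3,1,5,1,6)
P² = 4608/7
sum k=0..1:
  [0] +1/72 = 1/72
  [1] −1/48 = -1/48
S = -1/144
C² = P²·S² = 2/63 ; C = -0.178174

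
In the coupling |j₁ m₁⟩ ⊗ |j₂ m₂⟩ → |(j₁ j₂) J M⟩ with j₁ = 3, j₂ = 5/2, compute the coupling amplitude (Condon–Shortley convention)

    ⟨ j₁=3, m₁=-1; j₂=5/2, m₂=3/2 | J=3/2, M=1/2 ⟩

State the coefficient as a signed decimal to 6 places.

-0.483046  (= −√(7/30))

√[4·4!2!1!/8! · 2!4!4!1!2!1!] = √(384/35)
  +(−1)^3/∏(3,1,1,1,1,0)! = -1/6  (running -1/6)
  +(−1)^4/∏(4,0,0,0,2,1)! = 1/48  (running -7/48)
⟨..|..⟩ = √(384/35)·(-7/48) = -0.483046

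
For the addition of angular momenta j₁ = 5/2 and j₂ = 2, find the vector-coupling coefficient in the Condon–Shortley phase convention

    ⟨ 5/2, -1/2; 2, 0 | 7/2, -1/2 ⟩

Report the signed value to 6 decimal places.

√[8·1!4!3!/9! · 2!3!2!2!3!4!] = √(768/35)
  +(−1)^0/∏(0,1,3,2,1,1)! = 1/12  (running 1/12)
  +(−1)^1/∏(1,0,2,1,2,2)! = -1/8  (running -1/24)
⟨..|..⟩ = √(768/35)·(-1/24) = -0.195180

−√(4/105) ≈ -0.195180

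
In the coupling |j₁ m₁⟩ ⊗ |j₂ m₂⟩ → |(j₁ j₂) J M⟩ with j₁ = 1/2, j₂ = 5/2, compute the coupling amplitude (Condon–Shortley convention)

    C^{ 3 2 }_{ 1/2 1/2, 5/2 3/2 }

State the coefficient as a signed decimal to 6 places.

triangle: 0!*1!*5!/7! = 120/5040
(j±m)!: 1!*0!*4!*1!*5!*1! = 2880
prefactor² = (2J+1)*Δ*N² = 480
  k=0: +1/(0!*0!*0!*4!*1!*1!) = 1/24
Σ = 1/24  ⇒  CG² = 480*1/24² = 5/6
CG = +√(5/6) = +0.912871

+0.912871  (= +√(5/6))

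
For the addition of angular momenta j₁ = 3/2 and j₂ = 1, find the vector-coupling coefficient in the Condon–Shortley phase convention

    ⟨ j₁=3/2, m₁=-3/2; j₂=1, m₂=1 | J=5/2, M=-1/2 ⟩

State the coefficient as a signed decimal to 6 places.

+√(1/10) = +0.316228

triangle: 0!*3!*2!/6! = 12/720
(j±m)!: 0!*3!*2!*0!*2!*3! = 144
prefactor² = (2J+1)*Δ*N² = 72/5
  k=0: +1/(0!*0!*3!*2!*0!*0!) = 1/12
Σ = 1/12  ⇒  CG² = 72/5*1/12² = 1/10
CG = +√(1/10) = +0.316228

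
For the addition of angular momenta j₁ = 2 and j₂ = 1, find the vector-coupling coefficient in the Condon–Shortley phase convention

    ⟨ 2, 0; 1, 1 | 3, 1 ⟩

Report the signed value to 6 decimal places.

+√(2/5) = +0.632456

j₁+j₂−J=0  J+j₁−j₂=4  J−j₁+j₂=2  j₁+j₂+J+1=7
(j₁±m₁, j₂±m₂, J±M) = (2,2,2,0,4,2)
P² = 128/5
sum k=0..0:
  [0] +1/8 = 1/8
S = 1/8
C² = P²·S² = 2/5 ; C = +0.632456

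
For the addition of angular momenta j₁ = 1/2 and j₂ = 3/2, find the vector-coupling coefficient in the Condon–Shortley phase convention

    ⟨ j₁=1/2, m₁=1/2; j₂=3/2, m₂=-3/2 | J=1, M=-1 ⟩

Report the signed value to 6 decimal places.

√[3·1!0!2!/4! · 1!0!0!3!0!2!] = √(3)
  +(−1)^0/∏(0,1,0,0,0,2)! = 1/2  (running 1/2)
⟨..|..⟩ = √(3)·(1/2) = +0.866025

+0.866025  (= +√(3/4))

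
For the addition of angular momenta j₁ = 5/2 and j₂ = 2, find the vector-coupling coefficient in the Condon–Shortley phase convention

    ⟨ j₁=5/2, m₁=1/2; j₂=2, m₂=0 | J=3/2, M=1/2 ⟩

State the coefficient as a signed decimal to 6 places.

√[4·3!2!1!/7! · 3!2!2!2!2!1!] = √(32/35)
  +(−1)^1/∏(1,2,1,1,1,0)! = -1/2  (running -1/2)
  +(−1)^2/∏(2,1,0,0,2,1)! = 1/4  (running -1/4)
⟨..|..⟩ = √(32/35)·(-1/4) = -0.239046

-0.239046  (= −√(2/35))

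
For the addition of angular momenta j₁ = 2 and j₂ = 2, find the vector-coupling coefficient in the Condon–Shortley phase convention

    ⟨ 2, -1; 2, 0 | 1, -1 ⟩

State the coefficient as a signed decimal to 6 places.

j₁+j₂−J=3  J+j₁−j₂=1  J−j₁+j₂=1  j₁+j₂+J+1=6
(j₁±m₁, j₂±m₂, J±M) = (1,3,2,2,0,2)
P² = 6/5
sum k=2..2:
  [2] +1/2 = 1/2
S = 1/2
C² = P²·S² = 3/10 ; C = +0.547723

+√(3/10) ≈ +0.547723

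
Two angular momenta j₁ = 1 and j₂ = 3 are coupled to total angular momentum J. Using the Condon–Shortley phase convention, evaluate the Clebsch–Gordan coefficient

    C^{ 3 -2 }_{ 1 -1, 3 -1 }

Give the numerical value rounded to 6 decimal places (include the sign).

triangle: 1!×1!×5!/8! = 120/40320
(j±m)!: 0!×2!×2!×4!×1!×5! = 11520
prefactor² = (2J+1)×Δ×N² = 240
  k=1: −1/(1!×0!×1!×1!×0!×4!) = -1/24
Σ = -1/24  ⇒  CG² = 240×(-1/24)² = 5/12
CG = −√(5/12) = -0.645497

−√(5/12) ≈ -0.645497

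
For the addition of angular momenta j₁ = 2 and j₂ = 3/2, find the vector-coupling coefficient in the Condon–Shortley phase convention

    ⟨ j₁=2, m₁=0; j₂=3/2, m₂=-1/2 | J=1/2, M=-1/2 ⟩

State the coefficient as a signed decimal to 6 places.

-0.447214  (= −√(1/5))

triangle: 3!·1!·0!/5! = 6/120
(j±m)!: 2!·2!·1!·2!·0!·1! = 8
prefactor² = (2J+1)·Δ·N² = 4/5
  k=1: −1/(1!·2!·1!·0!·0!·0!) = -1/2
Σ = -1/2  ⇒  CG² = 4/5·(-1/2)² = 1/5
CG = −√(1/5) = -0.447214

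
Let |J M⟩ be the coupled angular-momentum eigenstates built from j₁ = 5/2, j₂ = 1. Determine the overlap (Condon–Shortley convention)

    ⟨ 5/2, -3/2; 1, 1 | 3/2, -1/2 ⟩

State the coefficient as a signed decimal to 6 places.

√[4·2!3!0!/6! · 1!4!2!0!1!2!] = √(32/5)
  +(−1)^2/∏(2,0,2,0,1,0)! = 1/4  (running 1/4)
⟨..|..⟩ = √(32/5)·(1/4) = +0.632456

+√(2/5) = +0.632456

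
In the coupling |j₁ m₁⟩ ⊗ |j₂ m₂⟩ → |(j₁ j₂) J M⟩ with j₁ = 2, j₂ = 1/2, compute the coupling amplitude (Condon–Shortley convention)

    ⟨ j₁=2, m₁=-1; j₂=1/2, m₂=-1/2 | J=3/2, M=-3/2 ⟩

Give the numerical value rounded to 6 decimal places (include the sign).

+√(1/5) = +0.447214

√[4·1!3!0!/5! · 1!3!0!1!0!3!] = √(36/5)
  +(−1)^0/∏(0,1,3,0,0,0)! = 1/6  (running 1/6)
⟨..|..⟩ = √(36/5)·(1/6) = +0.447214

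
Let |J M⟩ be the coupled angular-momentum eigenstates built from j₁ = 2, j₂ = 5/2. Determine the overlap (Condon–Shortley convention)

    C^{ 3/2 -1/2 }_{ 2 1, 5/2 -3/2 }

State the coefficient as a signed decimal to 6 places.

j₁+j₂−J=3  J+j₁−j₂=1  J−j₁+j₂=2  j₁+j₂+J+1=7
(j₁±m₁, j₂±m₂, J±M) = (3,1,1,4,1,2)
P² = 96/35
sum k=0..1:
  [0] +1/6 = 1/6
  [1] −1/4 = -1/4
S = -1/12
C² = P²·S² = 2/105 ; C = -0.138013

-0.138013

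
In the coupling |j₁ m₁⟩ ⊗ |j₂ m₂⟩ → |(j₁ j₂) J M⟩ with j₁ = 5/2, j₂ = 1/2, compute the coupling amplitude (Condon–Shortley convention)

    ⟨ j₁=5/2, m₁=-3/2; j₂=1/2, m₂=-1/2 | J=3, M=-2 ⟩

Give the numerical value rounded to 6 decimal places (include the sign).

j₁+j₂−J=0  J+j₁−j₂=5  J−j₁+j₂=1  j₁+j₂+J+1=7
(j₁±m₁, j₂±m₂, J±M) = (1,4,0,1,1,5)
P² = 480
sum k=0..0:
  [0] +1/24 = 1/24
S = 1/24
C² = P²·S² = 5/6 ; C = +0.912871

+√(5/6) ≈ +0.912871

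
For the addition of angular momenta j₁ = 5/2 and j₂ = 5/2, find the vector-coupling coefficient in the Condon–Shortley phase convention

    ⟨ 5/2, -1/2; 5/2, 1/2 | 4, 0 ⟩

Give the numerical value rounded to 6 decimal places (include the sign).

j₁+j₂−J=1  J+j₁−j₂=4  J−j₁+j₂=4  j₁+j₂+J+1=10
(j₁±m₁, j₂±m₂, J±M) = (2,3,3,2,4,4)
P² = 20736/175
sum k=0..1:
  [0] +1/36 = 1/36
  [1] −1/16 = -1/16
S = -5/144
C² = P²·S² = 1/7 ; C = -0.377964

−√(1/7) ≈ -0.377964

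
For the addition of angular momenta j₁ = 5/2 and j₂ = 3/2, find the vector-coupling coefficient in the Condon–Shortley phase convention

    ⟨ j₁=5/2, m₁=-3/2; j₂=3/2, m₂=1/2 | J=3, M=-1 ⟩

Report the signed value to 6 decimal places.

triangle: 1!*4!*2!/8! = 48/40320
(j±m)!: 1!*4!*2!*1!*2!*4! = 2304
prefactor² = (2J+1)*Δ*N² = 96/5
  k=0: +1/(0!*1!*4!*2!*0!*0!) = 1/48
  k=1: −1/(1!*0!*3!*1!*1!*1!) = -1/6
Σ = -7/48  ⇒  CG² = 96/5*(-7/48)² = 49/120
CG = −√(49/120) = -0.639010

-0.639010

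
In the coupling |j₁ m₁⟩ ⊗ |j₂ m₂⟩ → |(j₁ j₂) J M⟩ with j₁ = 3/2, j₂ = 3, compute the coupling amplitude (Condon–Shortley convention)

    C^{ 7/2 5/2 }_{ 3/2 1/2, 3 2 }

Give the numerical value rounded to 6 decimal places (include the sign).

-0.377964

triangle: 1!*2!*5!/9! = 240/362880
(j±m)!: 2!*1!*5!*1!*6!*1! = 172800
prefactor² = (2J+1)*Δ*N² = 6400/7
  k=0: +1/(0!*1!*1!*5!*1!*0!) = 1/120
  k=1: −1/(1!*0!*0!*4!*2!*1!) = -1/48
Σ = -1/80  ⇒  CG² = 6400/7*(-1/80)² = 1/7
CG = −√(1/7) = -0.377964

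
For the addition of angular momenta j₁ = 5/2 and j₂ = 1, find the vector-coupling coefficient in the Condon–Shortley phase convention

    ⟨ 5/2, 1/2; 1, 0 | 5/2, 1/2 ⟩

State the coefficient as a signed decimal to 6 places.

+√(1/35) = +0.169031

√[6·1!4!1!/7! · 3!2!1!1!3!2!] = √(144/35)
  +(−1)^0/∏(0,1,2,1,2,0)! = 1/4  (running 1/4)
  +(−1)^1/∏(1,0,1,0,3,1)! = -1/6  (running 1/12)
⟨..|..⟩ = √(144/35)·(1/12) = +0.169031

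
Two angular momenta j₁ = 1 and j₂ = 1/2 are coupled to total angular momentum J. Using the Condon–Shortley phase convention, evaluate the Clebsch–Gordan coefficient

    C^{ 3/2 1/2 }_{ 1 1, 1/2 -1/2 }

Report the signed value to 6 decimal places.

+0.577350  (= +√(1/3))

triangle: 0!*2!*1!/4! = 2/24
(j±m)!: 2!*0!*0!*1!*2!*1! = 4
prefactor² = (2J+1)*Δ*N² = 4/3
  k=0: +1/(0!*0!*0!*0!*2!*1!) = 1/2
Σ = 1/2  ⇒  CG² = 4/3*1/2² = 1/3
CG = +√(1/3) = +0.577350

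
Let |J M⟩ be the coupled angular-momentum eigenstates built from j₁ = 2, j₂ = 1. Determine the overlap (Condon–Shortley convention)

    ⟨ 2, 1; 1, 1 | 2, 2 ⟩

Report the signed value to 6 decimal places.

−√(1/3) = -0.577350

triangle: 1!*3!*1!/6! = 6/720
(j±m)!: 3!*1!*2!*0!*4!*0! = 288
prefactor² = (2J+1)*Δ*N² = 12
  k=1: −1/(1!*0!*0!*1!*3!*0!) = -1/6
Σ = -1/6  ⇒  CG² = 12*(-1/6)² = 1/3
CG = −√(1/3) = -0.577350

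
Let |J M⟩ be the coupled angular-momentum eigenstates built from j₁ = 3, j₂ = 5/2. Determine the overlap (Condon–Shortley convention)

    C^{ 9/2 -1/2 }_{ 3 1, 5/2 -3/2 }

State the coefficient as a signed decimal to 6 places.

triangle: 1!·5!·4!/11! = 2880/39916800
(j±m)!: 4!·2!·1!·4!·4!·5! = 3317760
prefactor² = (2J+1)·Δ·N² = 184320/77
  k=0: +1/(0!·1!·2!·1!·3!·3!) = 1/72
  k=1: −1/(1!·0!·1!·0!·4!·4!) = -1/576
Σ = 7/576  ⇒  CG² = 184320/77·7/576² = 35/99
CG = +√(35/99) = +0.594588

+0.594588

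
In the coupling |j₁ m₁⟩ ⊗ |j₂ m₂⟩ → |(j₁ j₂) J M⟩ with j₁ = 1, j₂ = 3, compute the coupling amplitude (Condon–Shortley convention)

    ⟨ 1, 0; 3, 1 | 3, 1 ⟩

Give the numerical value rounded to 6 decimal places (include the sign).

j₁+j₂−J=1  J+j₁−j₂=1  J−j₁+j₂=5  j₁+j₂+J+1=8
(j₁±m₁, j₂±m₂, J±M) = (1,1,4,2,4,2)
P² = 48
sum k=0..1:
  [0] +1/24 = 1/24
  [1] −1/12 = -1/12
S = -1/24
C² = P²·S² = 1/12 ; C = -0.288675

−√(1/12) = -0.288675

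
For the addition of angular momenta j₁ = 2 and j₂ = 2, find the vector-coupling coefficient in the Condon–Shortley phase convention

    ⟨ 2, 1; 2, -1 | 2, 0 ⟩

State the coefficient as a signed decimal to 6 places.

+0.267261  (= +√(1/14))

triangle: 2!×2!×2!/7! = 8/5040
(j±m)!: 3!×1!×1!×3!×2!×2! = 144
prefactor² = (2J+1)×Δ×N² = 8/7
  k=0: +1/(0!×2!×1!×1!×1!×1!) = 1/2
  k=1: −1/(1!×1!×0!×0!×2!×2!) = -1/4
Σ = 1/4  ⇒  CG² = 8/7×1/4² = 1/14
CG = +√(1/14) = +0.267261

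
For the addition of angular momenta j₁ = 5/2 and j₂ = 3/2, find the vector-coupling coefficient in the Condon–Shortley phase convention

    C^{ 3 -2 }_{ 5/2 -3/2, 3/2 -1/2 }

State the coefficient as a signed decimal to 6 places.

−√(1/12) ≈ -0.288675

√[7·1!4!2!/8! · 1!4!1!2!1!5!] = √(48)
  +(−1)^0/∏(0,1,4,1,0,1)! = 1/24  (running 1/24)
  +(−1)^1/∏(1,0,3,0,1,2)! = -1/12  (running -1/24)
⟨..|..⟩ = √(48)·(-1/24) = -0.288675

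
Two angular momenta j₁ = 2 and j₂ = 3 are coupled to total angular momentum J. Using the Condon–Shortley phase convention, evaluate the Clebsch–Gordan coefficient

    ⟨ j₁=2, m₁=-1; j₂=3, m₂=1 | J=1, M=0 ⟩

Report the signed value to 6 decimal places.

√[3·4!0!2!/7! · 1!3!4!2!1!1!] = √(288/35)
  +(−1)^3/∏(3,1,0,1,0,1)! = -1/6  (running -1/6)
⟨..|..⟩ = √(288/35)·(-1/6) = -0.478091

-0.478091  (= −√(8/35))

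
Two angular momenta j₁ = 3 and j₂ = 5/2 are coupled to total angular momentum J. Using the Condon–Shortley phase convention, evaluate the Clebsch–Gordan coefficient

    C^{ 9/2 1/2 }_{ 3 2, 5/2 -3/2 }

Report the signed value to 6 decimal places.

triangle: 1!·5!·4!/11! = 2880/39916800
(j±m)!: 5!·1!·1!·4!·5!·4! = 8294400
prefactor² = (2J+1)·Δ·N² = 460800/77
  k=0: +1/(0!·1!·1!·1!·4!·3!) = 1/144
  k=1: −1/(1!·0!·0!·0!·5!·4!) = -1/2880
Σ = 19/2880  ⇒  CG² = 460800/77·19/2880² = 361/1386
CG = +√(361/1386) = +0.510355

+√(361/1386) = +0.510355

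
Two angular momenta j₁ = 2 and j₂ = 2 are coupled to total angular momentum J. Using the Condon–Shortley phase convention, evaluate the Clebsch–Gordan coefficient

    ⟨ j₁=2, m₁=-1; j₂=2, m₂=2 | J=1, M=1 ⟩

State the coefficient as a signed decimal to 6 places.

-0.447214  (= −√(1/5))

triangle: 3!×1!×1!/6! = 6/720
(j±m)!: 1!×3!×4!×0!×2!×0! = 288
prefactor² = (2J+1)×Δ×N² = 36/5
  k=3: −1/(3!×0!×0!×1!×1!×0!) = -1/6
Σ = -1/6  ⇒  CG² = 36/5×(-1/6)² = 1/5
CG = −√(1/5) = -0.447214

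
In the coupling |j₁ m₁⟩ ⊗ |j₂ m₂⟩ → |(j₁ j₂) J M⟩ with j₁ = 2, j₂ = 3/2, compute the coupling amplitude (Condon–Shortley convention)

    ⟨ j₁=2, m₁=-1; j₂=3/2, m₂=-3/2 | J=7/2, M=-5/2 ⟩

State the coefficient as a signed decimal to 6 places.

√[8·0!4!3!/8! · 1!3!0!3!1!6!] = √(5184/7)
  +(−1)^0/∏(0,0,3,0,1,3)! = 1/36  (running 1/36)
⟨..|..⟩ = √(5184/7)·(1/36) = +0.755929

+0.755929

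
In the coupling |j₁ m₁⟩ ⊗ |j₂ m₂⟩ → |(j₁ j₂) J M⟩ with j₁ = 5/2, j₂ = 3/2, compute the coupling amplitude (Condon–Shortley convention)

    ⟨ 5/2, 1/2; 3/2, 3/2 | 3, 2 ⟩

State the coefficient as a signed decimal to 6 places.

√[7·1!4!2!/8! · 3!2!3!0!5!1!] = √(72)
  +(−1)^1/∏(1,0,1,2,3,0)! = -1/12  (running -1/12)
⟨..|..⟩ = √(72)·(-1/12) = -0.707107

-0.707107  (= −√(1/2))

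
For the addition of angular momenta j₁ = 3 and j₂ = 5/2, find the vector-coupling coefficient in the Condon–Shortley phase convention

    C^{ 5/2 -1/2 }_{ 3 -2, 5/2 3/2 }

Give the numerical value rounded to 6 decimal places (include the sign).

triangle: 3!×3!×2!/9! = 72/362880
(j±m)!: 1!×5!×4!×1!×2!×3! = 34560
prefactor² = (2J+1)×Δ×N² = 288/7
  k=2: +1/(2!×1!×3!×2!×0!×0!) = 1/24
  k=3: −1/(3!×0!×2!×1!×1!×1!) = -1/12
Σ = -1/24  ⇒  CG² = 288/7×(-1/24)² = 1/14
CG = −√(1/14) = -0.267261

−√(1/14) ≈ -0.267261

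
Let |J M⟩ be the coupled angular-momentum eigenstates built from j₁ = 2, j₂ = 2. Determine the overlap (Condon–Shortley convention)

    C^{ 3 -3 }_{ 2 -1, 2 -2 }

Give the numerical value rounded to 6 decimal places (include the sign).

+√(1/2) = +0.707107

triangle: 1!*3!*3!/8! = 36/40320
(j±m)!: 1!*3!*0!*4!*0!*6! = 103680
prefactor² = (2J+1)*Δ*N² = 648
  k=0: +1/(0!*1!*3!*0!*0!*3!) = 1/36
Σ = 1/36  ⇒  CG² = 648*1/36² = 1/2
CG = +√(1/2) = +0.707107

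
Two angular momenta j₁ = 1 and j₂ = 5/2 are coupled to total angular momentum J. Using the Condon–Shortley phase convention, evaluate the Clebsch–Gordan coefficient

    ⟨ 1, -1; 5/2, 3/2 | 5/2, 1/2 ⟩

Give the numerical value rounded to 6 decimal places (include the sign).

j₁+j₂−J=1  J+j₁−j₂=1  J−j₁+j₂=4  j₁+j₂+J+1=7
(j₁±m₁, j₂±m₂, J±M) = (0,2,4,1,3,2)
P² = 576/35
sum k=1..1:
  [1] −1/6 = -1/6
S = -1/6
C² = P²·S² = 16/35 ; C = -0.676123

−√(16/35) = -0.676123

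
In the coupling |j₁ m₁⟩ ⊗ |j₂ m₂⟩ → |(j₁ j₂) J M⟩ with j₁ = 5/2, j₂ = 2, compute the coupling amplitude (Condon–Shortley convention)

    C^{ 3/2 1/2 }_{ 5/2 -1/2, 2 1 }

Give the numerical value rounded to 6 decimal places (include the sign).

+0.487950  (= +√(5/21))

triangle: 3!×2!×1!/7! = 12/5040
(j±m)!: 2!×3!×3!×1!×2!×1! = 144
prefactor² = (2J+1)×Δ×N² = 48/35
  k=2: +1/(2!×1!×1!×1!×1!×0!) = 1/2
  k=3: −1/(3!×0!×0!×0!×2!×1!) = -1/12
Σ = 5/12  ⇒  CG² = 48/35×5/12² = 5/21
CG = +√(5/21) = +0.487950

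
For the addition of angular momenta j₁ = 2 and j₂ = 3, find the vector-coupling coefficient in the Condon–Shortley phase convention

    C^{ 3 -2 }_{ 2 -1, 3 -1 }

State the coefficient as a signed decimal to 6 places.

√[7·2!2!4!/9! · 1!3!2!4!1!5!] = √(64)
  +(−1)^1/∏(1,1,2,1,0,3)! = -1/12  (running -1/12)
  +(−1)^2/∏(2,0,1,0,1,4)! = 1/48  (running -1/16)
⟨..|..⟩ = √(64)·(-1/16) = -0.500000

−√(1/4) = -0.500000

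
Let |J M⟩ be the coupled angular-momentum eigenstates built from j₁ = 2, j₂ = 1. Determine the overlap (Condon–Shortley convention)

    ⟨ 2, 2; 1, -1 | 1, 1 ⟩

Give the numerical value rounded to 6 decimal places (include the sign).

j₁+j₂−J=2  J+j₁−j₂=2  J−j₁+j₂=0  j₁+j₂+J+1=5
(j₁±m₁, j₂±m₂, J±M) = (4,0,0,2,2,0)
P² = 48/5
sum k=0..0:
  [0] +1/4 = 1/4
S = 1/4
C² = P²·S² = 3/5 ; C = +0.774597

+0.774597  (= +√(3/5))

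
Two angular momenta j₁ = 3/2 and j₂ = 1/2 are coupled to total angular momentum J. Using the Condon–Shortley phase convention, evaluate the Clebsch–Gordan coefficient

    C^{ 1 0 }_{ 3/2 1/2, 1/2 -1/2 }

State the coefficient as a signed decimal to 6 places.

+0.707107  (= +√(1/2))

√[3·1!2!0!/4! · 2!1!0!1!1!1!] = √(1/2)
  +(−1)^0/∏(0,1,1,0,1,0)! = 1  (running 1)
⟨..|..⟩ = √(1/2)·(1) = +0.707107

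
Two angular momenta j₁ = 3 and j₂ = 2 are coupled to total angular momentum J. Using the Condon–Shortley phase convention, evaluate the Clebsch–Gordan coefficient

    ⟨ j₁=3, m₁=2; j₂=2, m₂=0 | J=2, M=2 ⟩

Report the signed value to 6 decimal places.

√[5·3!3!1!/8! · 5!1!2!2!4!0!] = √(360/7)
  +(−1)^1/∏(1,2,0,1,3,0)! = -1/12  (running -1/12)
⟨..|..⟩ = √(360/7)·(-1/12) = -0.597614

−√(5/14) ≈ -0.597614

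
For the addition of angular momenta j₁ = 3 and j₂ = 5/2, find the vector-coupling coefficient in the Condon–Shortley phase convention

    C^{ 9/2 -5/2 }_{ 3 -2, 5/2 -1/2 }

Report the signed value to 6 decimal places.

-0.497468

j₁+j₂−J=1  J+j₁−j₂=5  J−j₁+j₂=4  j₁+j₂+J+1=11
(j₁±m₁, j₂±m₂, J±M) = (1,5,2,3,2,7)
P² = 115200/11
sum k=0..1:
  [0] +1/480 = 1/480
  [1] −1/144 = -1/144
S = -7/1440
C² = P²·S² = 49/198 ; C = -0.497468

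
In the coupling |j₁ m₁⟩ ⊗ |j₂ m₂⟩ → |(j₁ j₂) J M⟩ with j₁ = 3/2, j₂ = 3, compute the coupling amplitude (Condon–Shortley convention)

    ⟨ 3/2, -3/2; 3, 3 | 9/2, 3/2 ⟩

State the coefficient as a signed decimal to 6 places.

+√(1/84) = +0.109109

j₁+j₂−J=0  J+j₁−j₂=3  J−j₁+j₂=6  j₁+j₂+J+1=10
(j₁±m₁, j₂±m₂, J±M) = (0,3,6,0,6,3)
P² = 1555200/7
sum k=0..0:
  [0] +1/4320 = 1/4320
S = 1/4320
C² = P²·S² = 1/84 ; C = +0.109109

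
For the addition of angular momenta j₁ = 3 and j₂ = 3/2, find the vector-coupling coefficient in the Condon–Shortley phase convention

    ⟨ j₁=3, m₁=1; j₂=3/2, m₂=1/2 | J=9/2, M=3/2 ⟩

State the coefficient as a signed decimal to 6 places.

√[10·0!6!3!/10! · 4!2!2!1!6!3!] = √(34560/7)
  +(−1)^0/∏(0,0,2,2,4,1)! = 1/96  (running 1/96)
⟨..|..⟩ = √(34560/7)·(1/96) = +0.731925

+√(15/28) = +0.731925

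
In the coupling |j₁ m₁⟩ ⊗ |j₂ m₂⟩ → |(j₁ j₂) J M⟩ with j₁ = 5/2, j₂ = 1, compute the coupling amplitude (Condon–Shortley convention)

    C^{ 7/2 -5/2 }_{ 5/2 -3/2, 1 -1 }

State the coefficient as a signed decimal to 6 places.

triangle: 0!×5!×2!/8! = 240/40320
(j±m)!: 1!×4!×0!×2!×1!×6! = 34560
prefactor² = (2J+1)×Δ×N² = 11520/7
  k=0: +1/(0!×0!×4!×0!×1!×2!) = 1/48
Σ = 1/48  ⇒  CG² = 11520/7×1/48² = 5/7
CG = +√(5/7) = +0.845154

+0.845154  (= +√(5/7))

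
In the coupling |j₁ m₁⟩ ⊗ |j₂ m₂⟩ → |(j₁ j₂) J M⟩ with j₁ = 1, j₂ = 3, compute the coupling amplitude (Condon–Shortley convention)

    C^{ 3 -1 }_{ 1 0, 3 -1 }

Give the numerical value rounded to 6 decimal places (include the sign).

+0.288675

√[7·1!1!5!/8! · 1!1!2!4!2!4!] = √(48)
  +(−1)^0/∏(0,1,1,2,0,3)! = 1/12  (running 1/12)
  +(−1)^1/∏(1,0,0,1,1,4)! = -1/24  (running 1/24)
⟨..|..⟩ = √(48)·(1/24) = +0.288675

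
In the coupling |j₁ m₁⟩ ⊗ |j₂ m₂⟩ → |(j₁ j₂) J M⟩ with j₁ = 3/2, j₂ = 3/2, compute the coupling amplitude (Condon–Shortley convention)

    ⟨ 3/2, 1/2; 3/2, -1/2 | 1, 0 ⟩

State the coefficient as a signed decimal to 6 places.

-0.223607

√[3·2!1!1!/5! · 2!1!1!2!1!1!] = √(1/5)
  +(−1)^0/∏(0,2,1,1,0,0)! = 1/2  (running 1/2)
  +(−1)^1/∏(1,1,0,0,1,1)! = -1  (running -1/2)
⟨..|..⟩ = √(1/5)·(-1/2) = -0.223607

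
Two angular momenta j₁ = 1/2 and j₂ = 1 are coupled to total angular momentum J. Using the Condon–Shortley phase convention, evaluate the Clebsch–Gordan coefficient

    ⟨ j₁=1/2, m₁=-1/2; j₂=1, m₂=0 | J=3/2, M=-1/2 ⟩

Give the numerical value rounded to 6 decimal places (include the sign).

√[4·0!1!2!/4! · 0!1!1!1!1!2!] = √(2/3)
  +(−1)^0/∏(0,0,1,1,0,1)! = 1  (running 1)
⟨..|..⟩ = √(2/3)·(1) = +0.816497

+√(2/3) ≈ +0.816497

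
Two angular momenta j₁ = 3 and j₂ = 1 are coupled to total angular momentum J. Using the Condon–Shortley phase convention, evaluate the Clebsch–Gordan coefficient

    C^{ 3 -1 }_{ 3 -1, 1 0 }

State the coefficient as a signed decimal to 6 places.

−√(1/12) = -0.288675

√[7·1!5!1!/8! · 2!4!1!1!2!4!] = √(48)
  +(−1)^0/∏(0,1,4,1,1,0)! = 1/24  (running 1/24)
  +(−1)^1/∏(1,0,3,0,2,1)! = -1/12  (running -1/24)
⟨..|..⟩ = √(48)·(-1/24) = -0.288675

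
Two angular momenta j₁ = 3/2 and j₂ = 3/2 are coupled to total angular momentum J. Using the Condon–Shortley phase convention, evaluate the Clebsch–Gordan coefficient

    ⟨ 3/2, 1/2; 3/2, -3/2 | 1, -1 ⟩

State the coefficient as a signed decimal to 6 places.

j₁+j₂−J=2  J+j₁−j₂=1  J−j₁+j₂=1  j₁+j₂+J+1=5
(j₁±m₁, j₂±m₂, J±M) = (2,1,0,3,0,2)
P² = 6/5
sum k=0..0:
  [0] +1/2 = 1/2
S = 1/2
C² = P²·S² = 3/10 ; C = +0.547723

+√(3/10) ≈ +0.547723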